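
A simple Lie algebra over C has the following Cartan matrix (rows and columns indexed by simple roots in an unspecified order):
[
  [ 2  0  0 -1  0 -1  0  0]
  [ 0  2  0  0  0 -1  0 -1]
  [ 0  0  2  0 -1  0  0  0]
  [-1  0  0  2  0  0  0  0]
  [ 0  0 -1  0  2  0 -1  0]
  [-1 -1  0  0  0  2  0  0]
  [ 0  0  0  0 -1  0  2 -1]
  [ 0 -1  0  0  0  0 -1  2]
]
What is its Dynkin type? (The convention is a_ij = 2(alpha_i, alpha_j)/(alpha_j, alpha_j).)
The matrix has rank 8 with 2's on the diagonal. Reading the off-diagonal entries as Dynkin edges (a single edge where a_ij = a_ji = -1; a double or triple edge where a_ij * a_ji = 2 or 3), the diagram is a chain of 8 nodes with single edges (A_8). One simple-root ordering that puts it in standard form is (alpha_3, alpha_5, alpha_7, alpha_8, alpha_2, alpha_6, alpha_1, alpha_4). So the algebra is type A_8, i.e. sl(9).

A_8 (sl(9))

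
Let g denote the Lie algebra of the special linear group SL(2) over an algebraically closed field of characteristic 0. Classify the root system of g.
This is sl(2), which has dimension 2^2 - 1 = 3 and rank 2 - 1 = 1 (a Cartan subalgebra is the diagonal traceless matrices). In the classification of classical Lie algebras, the special linear algebra sl(n+1) has type A_n; here n = 1, so the Dynkin diagram is a chain of 1 nodes with single edges (A_1). Hence the type is A_1.

A_1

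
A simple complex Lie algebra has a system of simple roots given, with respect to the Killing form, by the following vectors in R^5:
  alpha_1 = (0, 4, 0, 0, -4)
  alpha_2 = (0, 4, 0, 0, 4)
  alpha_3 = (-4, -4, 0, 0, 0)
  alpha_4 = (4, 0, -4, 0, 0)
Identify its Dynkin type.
Compute the Cartan integers a_ij = 2(alpha_i, alpha_j)/(alpha_j, alpha_j); the resulting 4x4 Cartan matrix is
[[2, 0, -1, 0], [0, 2, -1, 0], [-1, -1, 2, -1], [0, 0, -1, 2]].
All simple roots have the same length, so the diagram is simply laced. The associated Dynkin diagram is a chain of 2 nodes with a fork of two nodes at one end (D_4), so the type is D_4 (the algebra so(8)).

D_4 (so(8))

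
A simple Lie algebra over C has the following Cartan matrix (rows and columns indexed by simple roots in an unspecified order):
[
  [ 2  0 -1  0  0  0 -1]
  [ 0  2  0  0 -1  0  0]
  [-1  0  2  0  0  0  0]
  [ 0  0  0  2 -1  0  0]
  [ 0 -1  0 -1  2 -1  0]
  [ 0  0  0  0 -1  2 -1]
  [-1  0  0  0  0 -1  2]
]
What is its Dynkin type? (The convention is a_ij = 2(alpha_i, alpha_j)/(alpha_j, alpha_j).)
D7

The matrix has rank 7 with 2's on the diagonal. Reading the off-diagonal entries as Dynkin edges (a single edge where a_ij = a_ji = -1; a double or triple edge where a_ij * a_ji = 2 or 3), the diagram is a chain of 5 nodes with a fork of two nodes at one end (D_7). One simple-root ordering that puts it in standard form is (alpha_3, alpha_1, alpha_7, alpha_6, alpha_5, alpha_2, alpha_4). So the algebra is type D_7, i.e. so(14).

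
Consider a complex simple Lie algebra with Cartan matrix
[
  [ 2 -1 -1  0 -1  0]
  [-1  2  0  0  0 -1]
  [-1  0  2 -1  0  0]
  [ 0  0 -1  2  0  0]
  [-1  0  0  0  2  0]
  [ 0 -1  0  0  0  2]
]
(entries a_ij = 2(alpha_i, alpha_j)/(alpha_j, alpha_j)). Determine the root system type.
The matrix has rank 6 with 2's on the diagonal. Reading the off-diagonal entries as Dynkin edges (a single edge where a_ij = a_ji = -1; a double or triple edge where a_ij * a_ji = 2 or 3), the diagram is a chain of 5 nodes with one extra node attached to the third node from one end (E_6). One simple-root ordering that puts it in standard form is (alpha_4, alpha_5, alpha_3, alpha_1, alpha_2, alpha_6). So the algebra is type E_6.

E6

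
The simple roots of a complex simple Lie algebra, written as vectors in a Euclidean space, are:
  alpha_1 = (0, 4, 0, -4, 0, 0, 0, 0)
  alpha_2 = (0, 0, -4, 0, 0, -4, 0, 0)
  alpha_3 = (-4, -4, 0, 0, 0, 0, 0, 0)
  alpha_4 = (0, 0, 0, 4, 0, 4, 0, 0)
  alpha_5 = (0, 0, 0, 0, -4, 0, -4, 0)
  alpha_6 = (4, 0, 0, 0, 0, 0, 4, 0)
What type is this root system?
A6

Compute the Cartan integers a_ij = 2(alpha_i, alpha_j)/(alpha_j, alpha_j); the resulting 6x6 Cartan matrix is
[[2, 0, -1, -1, 0, 0], [0, 2, 0, -1, 0, 0], [-1, 0, 2, 0, 0, -1], [-1, -1, 0, 2, 0, 0], [0, 0, 0, 0, 2, -1], [0, 0, -1, 0, -1, 2]].
All simple roots have the same length, so the diagram is simply laced. The associated Dynkin diagram is a chain of 6 nodes with single edges (A_6), so the type is A_6 (the algebra sl(7)).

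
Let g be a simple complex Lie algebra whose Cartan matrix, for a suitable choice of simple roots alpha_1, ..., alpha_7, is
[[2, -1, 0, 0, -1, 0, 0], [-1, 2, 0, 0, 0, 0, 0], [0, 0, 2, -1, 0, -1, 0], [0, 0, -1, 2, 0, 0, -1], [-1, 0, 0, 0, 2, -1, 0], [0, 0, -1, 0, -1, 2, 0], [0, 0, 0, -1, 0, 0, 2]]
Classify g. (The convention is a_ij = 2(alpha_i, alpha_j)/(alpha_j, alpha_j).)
The matrix has rank 7 with 2's on the diagonal. Reading the off-diagonal entries as Dynkin edges (a single edge where a_ij = a_ji = -1; a double or triple edge where a_ij * a_ji = 2 or 3), the diagram is a chain of 7 nodes with single edges (A_7). One simple-root ordering that puts it in standard form is (alpha_7, alpha_4, alpha_3, alpha_6, alpha_5, alpha_1, alpha_2). So the algebra is type A_7, i.e. sl(8).

A_7 (sl(8))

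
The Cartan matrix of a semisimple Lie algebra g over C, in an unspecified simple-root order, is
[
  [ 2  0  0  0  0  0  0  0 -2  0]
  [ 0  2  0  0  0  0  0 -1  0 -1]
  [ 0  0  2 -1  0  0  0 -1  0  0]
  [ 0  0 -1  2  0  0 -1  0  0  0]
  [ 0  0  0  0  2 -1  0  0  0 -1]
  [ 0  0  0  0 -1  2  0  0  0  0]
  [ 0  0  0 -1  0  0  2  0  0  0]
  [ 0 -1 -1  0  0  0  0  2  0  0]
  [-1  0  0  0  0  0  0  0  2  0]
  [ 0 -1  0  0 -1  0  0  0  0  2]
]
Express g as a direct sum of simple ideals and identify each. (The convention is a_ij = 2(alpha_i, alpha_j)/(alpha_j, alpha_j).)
A_8 (sl(9)) + B_2 (so(5))

The diagram associated to this matrix has two connected components: the simple roots {alpha_2, alpha_3, alpha_4, alpha_5, alpha_6, alpha_7, alpha_8, alpha_10} form a chain of 8 nodes with single edges (A_8), and {alpha_1, alpha_9} form a chain of 2 nodes with a double edge at one end; the terminal node there is the unique short simple root (B_2). A semisimple Lie algebra decomposes uniquely as the direct sum of simple ideals, one per connected component of its Dynkin diagram, so g ≅ A_8 ⊕ B_2 (dimension 80 + 10 = 90).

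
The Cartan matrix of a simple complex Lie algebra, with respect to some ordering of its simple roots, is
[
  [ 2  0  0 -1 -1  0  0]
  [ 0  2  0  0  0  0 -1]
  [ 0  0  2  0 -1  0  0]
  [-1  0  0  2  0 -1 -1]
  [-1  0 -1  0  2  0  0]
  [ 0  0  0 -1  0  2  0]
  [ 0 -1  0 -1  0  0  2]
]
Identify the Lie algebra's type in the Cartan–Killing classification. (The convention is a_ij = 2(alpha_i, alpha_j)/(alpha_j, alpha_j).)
The matrix has rank 7 with 2's on the diagonal. Reading the off-diagonal entries as Dynkin edges (a single edge where a_ij = a_ji = -1; a double or triple edge where a_ij * a_ji = 2 or 3), the diagram is a chain of 6 nodes with one extra node attached to the third node from one end (E_7). One simple-root ordering that puts it in standard form is (alpha_2, alpha_6, alpha_7, alpha_4, alpha_1, alpha_5, alpha_3). So the algebra is type E_7.

type E_7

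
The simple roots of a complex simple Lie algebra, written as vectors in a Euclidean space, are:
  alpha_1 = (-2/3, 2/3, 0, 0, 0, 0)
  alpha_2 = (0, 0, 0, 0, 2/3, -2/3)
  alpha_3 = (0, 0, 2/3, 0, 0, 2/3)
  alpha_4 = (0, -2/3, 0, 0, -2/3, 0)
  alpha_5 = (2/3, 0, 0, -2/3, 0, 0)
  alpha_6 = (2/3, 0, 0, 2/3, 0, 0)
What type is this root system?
Compute the Cartan integers a_ij = 2(alpha_i, alpha_j)/(alpha_j, alpha_j); the resulting 6x6 Cartan matrix is
[[2, 0, 0, -1, -1, -1], [0, 2, -1, -1, 0, 0], [0, -1, 2, 0, 0, 0], [-1, -1, 0, 2, 0, 0], [-1, 0, 0, 0, 2, 0], [-1, 0, 0, 0, 0, 2]].
All simple roots have the same length, so the diagram is simply laced. The associated Dynkin diagram is a chain of 4 nodes with a fork of two nodes at one end (D_6), so the type is D_6 (the algebra so(12)).

D_6 (so(12))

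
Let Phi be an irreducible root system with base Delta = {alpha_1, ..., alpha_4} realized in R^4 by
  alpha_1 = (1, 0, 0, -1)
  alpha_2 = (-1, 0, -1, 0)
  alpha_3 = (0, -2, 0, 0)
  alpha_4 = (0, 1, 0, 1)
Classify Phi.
Compute the Cartan integers a_ij = 2(alpha_i, alpha_j)/(alpha_j, alpha_j); the resulting 4x4 Cartan matrix is
[[2, -1, 0, -1], [-1, 2, 0, 0], [0, 0, 2, -2], [-1, 0, -1, 2]].
The roots have two lengths (squared-length ratio 2:1); the short ones are alpha_{1,2,4}. The associated Dynkin diagram is a chain of 4 nodes with a double edge at one end; the terminal node there is the unique long simple root (C_4), so the type is C_4 (the algebra sp(8)).

C4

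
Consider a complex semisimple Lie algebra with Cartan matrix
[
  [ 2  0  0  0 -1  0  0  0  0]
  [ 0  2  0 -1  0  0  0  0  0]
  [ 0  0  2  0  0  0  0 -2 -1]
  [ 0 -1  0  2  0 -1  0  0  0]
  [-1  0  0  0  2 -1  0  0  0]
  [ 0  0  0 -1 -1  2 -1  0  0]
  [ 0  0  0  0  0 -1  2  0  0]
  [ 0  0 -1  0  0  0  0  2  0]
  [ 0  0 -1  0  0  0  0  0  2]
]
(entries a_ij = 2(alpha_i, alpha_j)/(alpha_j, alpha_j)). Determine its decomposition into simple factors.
The diagram associated to this matrix has two connected components: the simple roots {alpha_3, alpha_8, alpha_9} form a chain of 3 nodes with a double edge at one end; the terminal node there is the unique short simple root (B_3), and {alpha_1, alpha_2, alpha_4, alpha_5, alpha_6, alpha_7} form a chain of 5 nodes with one extra node attached to the third node from one end (E_6). A semisimple Lie algebra decomposes uniquely as the direct sum of simple ideals, one per connected component of its Dynkin diagram, so g ≅ B_3 ⊕ E_6 (dimension 21 + 78 = 99).

B3 + E6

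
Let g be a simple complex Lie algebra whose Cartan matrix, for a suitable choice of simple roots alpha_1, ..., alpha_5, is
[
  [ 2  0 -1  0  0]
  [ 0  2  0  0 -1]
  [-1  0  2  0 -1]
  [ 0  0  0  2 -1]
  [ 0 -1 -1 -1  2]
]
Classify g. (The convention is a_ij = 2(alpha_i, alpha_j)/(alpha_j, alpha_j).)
type D_5

The matrix has rank 5 with 2's on the diagonal. Reading the off-diagonal entries as Dynkin edges (a single edge where a_ij = a_ji = -1; a double or triple edge where a_ij * a_ji = 2 or 3), the diagram is a chain of 3 nodes with a fork of two nodes at one end (D_5). One simple-root ordering that puts it in standard form is (alpha_1, alpha_3, alpha_5, alpha_4, alpha_2). So the algebra is type D_5, i.e. so(10).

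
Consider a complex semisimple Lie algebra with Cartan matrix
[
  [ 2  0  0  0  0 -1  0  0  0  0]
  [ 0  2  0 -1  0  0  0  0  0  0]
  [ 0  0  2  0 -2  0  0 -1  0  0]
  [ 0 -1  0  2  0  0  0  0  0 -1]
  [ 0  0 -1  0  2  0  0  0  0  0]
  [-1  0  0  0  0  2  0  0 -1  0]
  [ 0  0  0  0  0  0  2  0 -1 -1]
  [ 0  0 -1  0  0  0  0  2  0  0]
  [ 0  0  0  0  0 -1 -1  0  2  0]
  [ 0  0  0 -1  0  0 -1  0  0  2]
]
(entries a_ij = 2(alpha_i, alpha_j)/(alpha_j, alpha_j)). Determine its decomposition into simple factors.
A_7 + B_3

The diagram associated to this matrix has two connected components: the simple roots {alpha_1, alpha_2, alpha_4, alpha_6, alpha_7, alpha_9, alpha_10} form a chain of 7 nodes with single edges (A_7), and {alpha_3, alpha_5, alpha_8} form a chain of 3 nodes with a double edge at one end; the terminal node there is the unique short simple root (B_3). A semisimple Lie algebra decomposes uniquely as the direct sum of simple ideals, one per connected component of its Dynkin diagram, so g ≅ A_7 ⊕ B_3 (dimension 63 + 21 = 84).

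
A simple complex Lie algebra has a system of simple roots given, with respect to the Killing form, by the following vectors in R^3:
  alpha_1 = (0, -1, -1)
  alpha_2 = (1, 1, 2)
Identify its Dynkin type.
G2

Compute the Cartan integers a_ij = 2(alpha_i, alpha_j)/(alpha_j, alpha_j); the resulting 2x2 Cartan matrix is
[[2, -1], [-3, 2]].
The roots have two lengths (squared-length ratio 3:1); the short ones are alpha_{1}. The associated Dynkin diagram is two nodes joined by a triple edge (G_2), so the type is G_2.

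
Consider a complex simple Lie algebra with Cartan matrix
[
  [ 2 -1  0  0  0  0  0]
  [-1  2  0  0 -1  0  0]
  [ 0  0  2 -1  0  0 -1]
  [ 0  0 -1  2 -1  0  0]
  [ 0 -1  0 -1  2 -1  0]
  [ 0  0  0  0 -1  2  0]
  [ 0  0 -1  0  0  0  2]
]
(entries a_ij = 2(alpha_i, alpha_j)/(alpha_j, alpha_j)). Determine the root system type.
The matrix has rank 7 with 2's on the diagonal. Reading the off-diagonal entries as Dynkin edges (a single edge where a_ij = a_ji = -1; a double or triple edge where a_ij * a_ji = 2 or 3), the diagram is a chain of 6 nodes with one extra node attached to the third node from one end (E_7). One simple-root ordering that puts it in standard form is (alpha_1, alpha_6, alpha_2, alpha_5, alpha_4, alpha_3, alpha_7). So the algebra is type E_7.

type E_7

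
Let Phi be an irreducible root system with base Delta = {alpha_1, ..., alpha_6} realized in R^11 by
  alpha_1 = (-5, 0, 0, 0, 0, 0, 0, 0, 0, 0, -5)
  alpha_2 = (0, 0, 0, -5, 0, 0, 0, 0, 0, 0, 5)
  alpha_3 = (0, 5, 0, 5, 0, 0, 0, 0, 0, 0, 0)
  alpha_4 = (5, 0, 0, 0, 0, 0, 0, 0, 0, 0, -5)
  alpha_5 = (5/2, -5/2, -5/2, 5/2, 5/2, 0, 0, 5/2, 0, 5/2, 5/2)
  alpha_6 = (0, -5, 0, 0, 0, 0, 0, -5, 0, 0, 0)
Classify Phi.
Compute the Cartan integers a_ij = 2(alpha_i, alpha_j)/(alpha_j, alpha_j); the resulting 6x6 Cartan matrix is
[[2, -1, 0, 0, -1, 0], [-1, 2, -1, -1, 0, 0], [0, -1, 2, 0, 0, -1], [0, -1, 0, 2, 0, 0], [-1, 0, 0, 0, 2, 0], [0, 0, -1, 0, 0, 2]].
All simple roots have the same length, so the diagram is simply laced. The associated Dynkin diagram is a chain of 5 nodes with one extra node attached to the third node from one end (E_6), so the type is E_6.

E_6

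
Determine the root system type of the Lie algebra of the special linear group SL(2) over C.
This is sl(2), which has dimension 2^2 - 1 = 3 and rank 2 - 1 = 1 (a Cartan subalgebra is the diagonal traceless matrices). In the classification of classical Lie algebras, the special linear algebra sl(n+1) has type A_n; here n = 1, so the Dynkin diagram is a chain of 1 nodes with single edges (A_1). Hence the type is A_1.

A_1 (sl(2))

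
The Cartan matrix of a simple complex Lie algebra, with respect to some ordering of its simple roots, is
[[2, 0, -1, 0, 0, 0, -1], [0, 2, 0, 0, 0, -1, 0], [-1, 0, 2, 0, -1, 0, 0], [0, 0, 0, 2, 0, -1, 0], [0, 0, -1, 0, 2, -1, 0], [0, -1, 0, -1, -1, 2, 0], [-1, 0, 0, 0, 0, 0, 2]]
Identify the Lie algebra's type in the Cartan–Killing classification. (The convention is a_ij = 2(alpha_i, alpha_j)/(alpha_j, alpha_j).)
The matrix has rank 7 with 2's on the diagonal. Reading the off-diagonal entries as Dynkin edges (a single edge where a_ij = a_ji = -1; a double or triple edge where a_ij * a_ji = 2 or 3), the diagram is a chain of 5 nodes with a fork of two nodes at one end (D_7). One simple-root ordering that puts it in standard form is (alpha_7, alpha_1, alpha_3, alpha_5, alpha_6, alpha_2, alpha_4). So the algebra is type D_7, i.e. so(14).

D_7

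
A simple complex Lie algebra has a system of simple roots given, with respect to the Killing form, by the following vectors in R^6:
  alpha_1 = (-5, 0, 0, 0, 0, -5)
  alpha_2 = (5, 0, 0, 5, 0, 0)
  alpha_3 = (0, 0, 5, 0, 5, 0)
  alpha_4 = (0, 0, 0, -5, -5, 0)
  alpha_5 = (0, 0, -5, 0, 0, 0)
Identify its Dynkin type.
B_5 (so(11))

Compute the Cartan integers a_ij = 2(alpha_i, alpha_j)/(alpha_j, alpha_j); the resulting 5x5 Cartan matrix is
[[2, -1, 0, 0, 0], [-1, 2, 0, -1, 0], [0, 0, 2, -1, -2], [0, -1, -1, 2, 0], [0, 0, -1, 0, 2]].
The roots have two lengths (squared-length ratio 2:1); the short ones are alpha_{5}. The associated Dynkin diagram is a chain of 5 nodes with a double edge at one end; the terminal node there is the unique short simple root (B_5), so the type is B_5 (the algebra so(11)).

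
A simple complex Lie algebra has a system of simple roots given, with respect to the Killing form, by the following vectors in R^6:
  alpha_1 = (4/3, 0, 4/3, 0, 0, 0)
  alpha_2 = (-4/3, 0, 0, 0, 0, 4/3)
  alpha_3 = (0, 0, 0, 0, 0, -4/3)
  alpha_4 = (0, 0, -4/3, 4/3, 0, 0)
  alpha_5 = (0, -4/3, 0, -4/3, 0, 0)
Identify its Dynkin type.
B_5 (so(11))

Compute the Cartan integers a_ij = 2(alpha_i, alpha_j)/(alpha_j, alpha_j); the resulting 5x5 Cartan matrix is
[[2, -1, 0, -1, 0], [-1, 2, -2, 0, 0], [0, -1, 2, 0, 0], [-1, 0, 0, 2, -1], [0, 0, 0, -1, 2]].
The roots have two lengths (squared-length ratio 2:1); the short ones are alpha_{3}. The associated Dynkin diagram is a chain of 5 nodes with a double edge at one end; the terminal node there is the unique short simple root (B_5), so the type is B_5 (the algebra so(11)).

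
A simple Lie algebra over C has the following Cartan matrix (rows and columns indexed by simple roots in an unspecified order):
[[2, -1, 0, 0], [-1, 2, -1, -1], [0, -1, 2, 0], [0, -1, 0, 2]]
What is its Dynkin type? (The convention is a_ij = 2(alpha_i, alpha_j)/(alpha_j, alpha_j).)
D4

The matrix has rank 4 with 2's on the diagonal. Reading the off-diagonal entries as Dynkin edges (a single edge where a_ij = a_ji = -1; a double or triple edge where a_ij * a_ji = 2 or 3), the diagram is a chain of 2 nodes with a fork of two nodes at one end (D_4). One simple-root ordering that puts it in standard form is (alpha_1, alpha_2, alpha_3, alpha_4). So the algebra is type D_4, i.e. so(8).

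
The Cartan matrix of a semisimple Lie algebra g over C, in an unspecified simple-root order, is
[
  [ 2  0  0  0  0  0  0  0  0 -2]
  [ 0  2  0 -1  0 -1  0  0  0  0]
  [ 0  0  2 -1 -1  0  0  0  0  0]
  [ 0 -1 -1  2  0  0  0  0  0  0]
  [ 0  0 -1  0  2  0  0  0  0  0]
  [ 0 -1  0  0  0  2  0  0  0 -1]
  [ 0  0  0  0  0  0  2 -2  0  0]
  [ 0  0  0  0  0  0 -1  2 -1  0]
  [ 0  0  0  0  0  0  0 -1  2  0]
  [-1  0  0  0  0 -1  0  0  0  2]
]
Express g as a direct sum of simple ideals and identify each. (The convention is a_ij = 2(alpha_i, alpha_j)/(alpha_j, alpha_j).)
type C_3 ⊕ type C_7

The diagram associated to this matrix has two connected components: the simple roots {alpha_7, alpha_8, alpha_9} form a chain of 3 nodes with a double edge at one end; the terminal node there is the unique long simple root (C_3), and {alpha_1, alpha_2, alpha_3, alpha_4, alpha_5, alpha_6, alpha_10} form a chain of 7 nodes with a double edge at one end; the terminal node there is the unique long simple root (C_7). A semisimple Lie algebra decomposes uniquely as the direct sum of simple ideals, one per connected component of its Dynkin diagram, so g ≅ C_3 ⊕ C_7 (dimension 21 + 105 = 126).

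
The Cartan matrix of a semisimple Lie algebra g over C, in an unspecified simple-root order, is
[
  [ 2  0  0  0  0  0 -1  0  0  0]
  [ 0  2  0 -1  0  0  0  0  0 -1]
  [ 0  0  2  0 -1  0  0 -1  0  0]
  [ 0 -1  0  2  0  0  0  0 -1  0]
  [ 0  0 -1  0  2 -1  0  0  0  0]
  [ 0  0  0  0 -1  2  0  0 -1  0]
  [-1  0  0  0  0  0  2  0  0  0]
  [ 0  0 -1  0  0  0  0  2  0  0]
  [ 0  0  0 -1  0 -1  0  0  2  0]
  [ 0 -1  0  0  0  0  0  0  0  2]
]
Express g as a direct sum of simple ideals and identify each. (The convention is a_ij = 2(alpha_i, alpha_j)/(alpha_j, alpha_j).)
The diagram associated to this matrix has two connected components: the simple roots {alpha_1, alpha_7} form a chain of 2 nodes with single edges (A_2), and {alpha_2, alpha_3, alpha_4, alpha_5, alpha_6, alpha_8, alpha_9, alpha_10} form a chain of 8 nodes with single edges (A_8). A semisimple Lie algebra decomposes uniquely as the direct sum of simple ideals, one per connected component of its Dynkin diagram, so g ≅ A_2 ⊕ A_8 (dimension 8 + 80 = 88).

type A_2 ⊕ type A_8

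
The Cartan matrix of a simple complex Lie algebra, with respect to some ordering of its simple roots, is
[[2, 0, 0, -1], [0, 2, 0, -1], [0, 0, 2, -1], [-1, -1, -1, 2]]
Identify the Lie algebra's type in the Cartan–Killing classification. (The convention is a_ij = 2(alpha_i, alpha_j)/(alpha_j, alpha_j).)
D_4 (so(8))

The matrix has rank 4 with 2's on the diagonal. Reading the off-diagonal entries as Dynkin edges (a single edge where a_ij = a_ji = -1; a double or triple edge where a_ij * a_ji = 2 or 3), the diagram is a chain of 2 nodes with a fork of two nodes at one end (D_4). One simple-root ordering that puts it in standard form is (alpha_1, alpha_4, alpha_3, alpha_2). So the algebra is type D_4, i.e. so(8).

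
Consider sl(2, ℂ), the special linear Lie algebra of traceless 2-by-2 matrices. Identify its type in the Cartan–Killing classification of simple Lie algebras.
A_1 (sl(2))

This is sl(2), which has dimension 2^2 - 1 = 3 and rank 2 - 1 = 1 (a Cartan subalgebra is the diagonal traceless matrices). In the classification of classical Lie algebras, the special linear algebra sl(n+1) has type A_n; here n = 1, so the Dynkin diagram is a chain of 1 nodes with single edges (A_1). Hence the type is A_1.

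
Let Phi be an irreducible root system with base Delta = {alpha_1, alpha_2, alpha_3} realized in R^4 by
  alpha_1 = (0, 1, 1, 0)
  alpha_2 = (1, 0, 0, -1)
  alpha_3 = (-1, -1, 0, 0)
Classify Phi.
Compute the Cartan integers a_ij = 2(alpha_i, alpha_j)/(alpha_j, alpha_j); the resulting 3x3 Cartan matrix is
[[2, 0, -1], [0, 2, -1], [-1, -1, 2]].
All simple roots have the same length, so the diagram is simply laced. The associated Dynkin diagram is a chain of 3 nodes with single edges (A_3), so the type is A_3 (the algebra sl(4)).

A_3 (sl(4))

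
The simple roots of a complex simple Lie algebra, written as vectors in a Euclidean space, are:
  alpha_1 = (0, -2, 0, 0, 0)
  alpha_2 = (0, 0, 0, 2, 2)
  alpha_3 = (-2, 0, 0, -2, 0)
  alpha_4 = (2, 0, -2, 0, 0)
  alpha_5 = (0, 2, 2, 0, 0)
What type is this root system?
Compute the Cartan integers a_ij = 2(alpha_i, alpha_j)/(alpha_j, alpha_j); the resulting 5x5 Cartan matrix is
[[2, 0, 0, 0, -1], [0, 2, -1, 0, 0], [0, -1, 2, -1, 0], [0, 0, -1, 2, -1], [-2, 0, 0, -1, 2]].
The roots have two lengths (squared-length ratio 2:1); the short ones are alpha_{1}. The associated Dynkin diagram is a chain of 5 nodes with a double edge at one end; the terminal node there is the unique short simple root (B_5), so the type is B_5 (the algebra so(11)).

type B_5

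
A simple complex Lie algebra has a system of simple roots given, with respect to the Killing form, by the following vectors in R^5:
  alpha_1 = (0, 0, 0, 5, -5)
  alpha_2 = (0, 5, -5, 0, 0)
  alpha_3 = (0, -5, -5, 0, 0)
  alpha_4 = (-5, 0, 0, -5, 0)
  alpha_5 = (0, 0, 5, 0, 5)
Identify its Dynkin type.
D_5 (so(10))

Compute the Cartan integers a_ij = 2(alpha_i, alpha_j)/(alpha_j, alpha_j); the resulting 5x5 Cartan matrix is
[[2, 0, 0, -1, -1], [0, 2, 0, 0, -1], [0, 0, 2, 0, -1], [-1, 0, 0, 2, 0], [-1, -1, -1, 0, 2]].
All simple roots have the same length, so the diagram is simply laced. The associated Dynkin diagram is a chain of 3 nodes with a fork of two nodes at one end (D_5), so the type is D_5 (the algebra so(10)).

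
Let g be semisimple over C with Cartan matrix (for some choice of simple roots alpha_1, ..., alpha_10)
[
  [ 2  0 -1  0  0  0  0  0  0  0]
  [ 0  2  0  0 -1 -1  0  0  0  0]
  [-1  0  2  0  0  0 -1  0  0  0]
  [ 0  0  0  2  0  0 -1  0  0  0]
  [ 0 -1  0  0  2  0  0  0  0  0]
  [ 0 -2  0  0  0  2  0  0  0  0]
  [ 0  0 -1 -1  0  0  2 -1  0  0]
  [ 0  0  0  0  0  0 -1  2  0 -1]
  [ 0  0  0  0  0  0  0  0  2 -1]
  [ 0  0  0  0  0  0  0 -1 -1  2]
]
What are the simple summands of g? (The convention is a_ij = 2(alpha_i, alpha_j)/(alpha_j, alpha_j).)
The diagram associated to this matrix has two connected components: the simple roots {alpha_2, alpha_5, alpha_6} form a chain of 3 nodes with a double edge at one end; the terminal node there is the unique long simple root (C_3), and {alpha_1, alpha_3, alpha_4, alpha_7, alpha_8, alpha_9, alpha_10} form a chain of 6 nodes with one extra node attached to the third node from one end (E_7). A semisimple Lie algebra decomposes uniquely as the direct sum of simple ideals, one per connected component of its Dynkin diagram, so g ≅ C_3 ⊕ E_7 (dimension 21 + 133 = 154).

type C_3 ⊕ type E_7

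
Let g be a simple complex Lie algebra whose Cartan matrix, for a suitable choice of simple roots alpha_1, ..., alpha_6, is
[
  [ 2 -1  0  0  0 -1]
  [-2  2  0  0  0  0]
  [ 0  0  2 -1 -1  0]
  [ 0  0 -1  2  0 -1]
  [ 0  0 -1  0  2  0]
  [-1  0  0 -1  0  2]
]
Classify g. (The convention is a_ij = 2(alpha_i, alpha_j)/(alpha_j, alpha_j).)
C6

The matrix has rank 6 with 2's on the diagonal. Reading the off-diagonal entries as Dynkin edges (a single edge where a_ij = a_ji = -1; a double or triple edge where a_ij * a_ji = 2 or 3), the diagram is a chain of 6 nodes with a double edge at one end; the terminal node there is the unique long simple root (C_6). One simple-root ordering that puts it in standard form is (alpha_5, alpha_3, alpha_4, alpha_6, alpha_1, alpha_2). So the algebra is type C_6, i.e. sp(12).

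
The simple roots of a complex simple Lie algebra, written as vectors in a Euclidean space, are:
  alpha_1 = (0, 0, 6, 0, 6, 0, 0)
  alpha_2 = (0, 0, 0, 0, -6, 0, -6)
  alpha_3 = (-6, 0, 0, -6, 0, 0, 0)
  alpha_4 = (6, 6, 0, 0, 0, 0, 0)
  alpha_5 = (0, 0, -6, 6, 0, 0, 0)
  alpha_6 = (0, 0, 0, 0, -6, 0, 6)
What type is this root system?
D_6 (so(12))

Compute the Cartan integers a_ij = 2(alpha_i, alpha_j)/(alpha_j, alpha_j); the resulting 6x6 Cartan matrix is
[[2, -1, 0, 0, -1, -1], [-1, 2, 0, 0, 0, 0], [0, 0, 2, -1, -1, 0], [0, 0, -1, 2, 0, 0], [-1, 0, -1, 0, 2, 0], [-1, 0, 0, 0, 0, 2]].
All simple roots have the same length, so the diagram is simply laced. The associated Dynkin diagram is a chain of 4 nodes with a fork of two nodes at one end (D_6), so the type is D_6 (the algebra so(12)).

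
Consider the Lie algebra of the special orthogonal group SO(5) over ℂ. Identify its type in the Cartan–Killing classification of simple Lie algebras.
type B_2

This is so(5) with 5 odd, which has dimension 5(5-1)/2 = 10 and rank (5-1)/2 = 2. In the classification of classical Lie algebras, the orthogonal algebra so(2n+1) in an odd number of variables has type B_n; here n = 2, so the Dynkin diagram is a chain of 2 nodes with a double edge at one end; the terminal node there is the unique short simple root (B_2). Hence the type is B_2.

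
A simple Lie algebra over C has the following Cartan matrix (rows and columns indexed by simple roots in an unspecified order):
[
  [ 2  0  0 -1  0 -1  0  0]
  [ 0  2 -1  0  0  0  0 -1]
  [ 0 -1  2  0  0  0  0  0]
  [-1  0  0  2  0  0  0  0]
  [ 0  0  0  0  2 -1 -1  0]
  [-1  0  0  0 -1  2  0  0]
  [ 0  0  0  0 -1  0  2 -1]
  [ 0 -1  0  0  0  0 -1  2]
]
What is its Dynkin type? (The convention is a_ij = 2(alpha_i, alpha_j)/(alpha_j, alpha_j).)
type A_8

The matrix has rank 8 with 2's on the diagonal. Reading the off-diagonal entries as Dynkin edges (a single edge where a_ij = a_ji = -1; a double or triple edge where a_ij * a_ji = 2 or 3), the diagram is a chain of 8 nodes with single edges (A_8). One simple-root ordering that puts it in standard form is (alpha_3, alpha_2, alpha_8, alpha_7, alpha_5, alpha_6, alpha_1, alpha_4). So the algebra is type A_8, i.e. sl(9).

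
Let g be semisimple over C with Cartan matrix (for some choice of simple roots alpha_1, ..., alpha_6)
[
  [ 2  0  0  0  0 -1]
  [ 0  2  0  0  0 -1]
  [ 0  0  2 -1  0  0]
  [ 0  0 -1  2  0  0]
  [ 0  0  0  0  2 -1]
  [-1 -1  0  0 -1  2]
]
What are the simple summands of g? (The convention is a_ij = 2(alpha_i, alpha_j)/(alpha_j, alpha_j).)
The diagram associated to this matrix has two connected components: the simple roots {alpha_3, alpha_4} form a chain of 2 nodes with single edges (A_2), and {alpha_1, alpha_2, alpha_5, alpha_6} form a chain of 2 nodes with a fork of two nodes at one end (D_4). A semisimple Lie algebra decomposes uniquely as the direct sum of simple ideals, one per connected component of its Dynkin diagram, so g ≅ A_2 ⊕ D_4 (dimension 8 + 28 = 36).

A2 + D4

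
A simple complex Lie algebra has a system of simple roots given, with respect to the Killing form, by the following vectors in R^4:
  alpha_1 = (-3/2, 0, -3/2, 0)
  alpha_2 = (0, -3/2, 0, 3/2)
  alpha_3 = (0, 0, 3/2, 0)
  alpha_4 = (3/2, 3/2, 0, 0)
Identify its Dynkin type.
B_4 (so(9))

Compute the Cartan integers a_ij = 2(alpha_i, alpha_j)/(alpha_j, alpha_j); the resulting 4x4 Cartan matrix is
[[2, 0, -2, -1], [0, 2, 0, -1], [-1, 0, 2, 0], [-1, -1, 0, 2]].
The roots have two lengths (squared-length ratio 2:1); the short ones are alpha_{3}. The associated Dynkin diagram is a chain of 4 nodes with a double edge at one end; the terminal node there is the unique short simple root (B_4), so the type is B_4 (the algebra so(9)).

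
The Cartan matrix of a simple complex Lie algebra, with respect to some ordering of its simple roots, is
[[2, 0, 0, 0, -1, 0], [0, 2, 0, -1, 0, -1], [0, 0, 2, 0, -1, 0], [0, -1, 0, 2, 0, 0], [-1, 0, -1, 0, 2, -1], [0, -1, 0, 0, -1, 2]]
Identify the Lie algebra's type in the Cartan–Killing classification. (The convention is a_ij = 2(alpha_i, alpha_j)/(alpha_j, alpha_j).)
The matrix has rank 6 with 2's on the diagonal. Reading the off-diagonal entries as Dynkin edges (a single edge where a_ij = a_ji = -1; a double or triple edge where a_ij * a_ji = 2 or 3), the diagram is a chain of 4 nodes with a fork of two nodes at one end (D_6). One simple-root ordering that puts it in standard form is (alpha_4, alpha_2, alpha_6, alpha_5, alpha_1, alpha_3). So the algebra is type D_6, i.e. so(12).

type D_6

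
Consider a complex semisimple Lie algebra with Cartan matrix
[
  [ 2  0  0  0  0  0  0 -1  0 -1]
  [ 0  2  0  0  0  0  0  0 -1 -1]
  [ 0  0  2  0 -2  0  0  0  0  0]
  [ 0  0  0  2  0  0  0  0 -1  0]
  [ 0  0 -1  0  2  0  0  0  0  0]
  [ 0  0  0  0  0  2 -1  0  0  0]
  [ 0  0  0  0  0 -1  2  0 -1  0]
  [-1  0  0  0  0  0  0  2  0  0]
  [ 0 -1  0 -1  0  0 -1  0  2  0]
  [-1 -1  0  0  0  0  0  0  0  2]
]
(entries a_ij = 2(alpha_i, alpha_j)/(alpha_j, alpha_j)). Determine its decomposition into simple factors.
B2 ⊕ E8

The diagram associated to this matrix has two connected components: the simple roots {alpha_3, alpha_5} form a chain of 2 nodes with a double edge at one end; the terminal node there is the unique short simple root (B_2), and {alpha_1, alpha_2, alpha_4, alpha_6, alpha_7, alpha_8, alpha_9, alpha_10} form a chain of 7 nodes with one extra node attached to the third node from one end (E_8). A semisimple Lie algebra decomposes uniquely as the direct sum of simple ideals, one per connected component of its Dynkin diagram, so g ≅ B_2 ⊕ E_8 (dimension 10 + 248 = 258).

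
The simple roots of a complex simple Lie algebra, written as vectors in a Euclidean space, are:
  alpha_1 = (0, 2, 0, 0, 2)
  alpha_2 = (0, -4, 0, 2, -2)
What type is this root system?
Compute the Cartan integers a_ij = 2(alpha_i, alpha_j)/(alpha_j, alpha_j); the resulting 2x2 Cartan matrix is
[[2, -1], [-3, 2]].
The roots have two lengths (squared-length ratio 3:1); the short ones are alpha_{1}. The associated Dynkin diagram is two nodes joined by a triple edge (G_2), so the type is G_2.

type G_2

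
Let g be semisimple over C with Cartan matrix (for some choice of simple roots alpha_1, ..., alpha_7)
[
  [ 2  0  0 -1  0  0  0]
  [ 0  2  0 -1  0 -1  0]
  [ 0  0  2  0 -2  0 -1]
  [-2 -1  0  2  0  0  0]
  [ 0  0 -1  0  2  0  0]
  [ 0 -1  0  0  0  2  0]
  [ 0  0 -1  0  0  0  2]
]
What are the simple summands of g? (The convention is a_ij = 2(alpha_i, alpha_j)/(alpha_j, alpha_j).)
The diagram associated to this matrix has two connected components: the simple roots {alpha_3, alpha_5, alpha_7} form a chain of 3 nodes with a double edge at one end; the terminal node there is the unique short simple root (B_3), and {alpha_1, alpha_2, alpha_4, alpha_6} form a chain of 4 nodes with a double edge at one end; the terminal node there is the unique short simple root (B_4). A semisimple Lie algebra decomposes uniquely as the direct sum of simple ideals, one per connected component of its Dynkin diagram, so g ≅ B_3 ⊕ B_4 (dimension 21 + 36 = 57).

B_3 (so(7)) + B_4 (so(9))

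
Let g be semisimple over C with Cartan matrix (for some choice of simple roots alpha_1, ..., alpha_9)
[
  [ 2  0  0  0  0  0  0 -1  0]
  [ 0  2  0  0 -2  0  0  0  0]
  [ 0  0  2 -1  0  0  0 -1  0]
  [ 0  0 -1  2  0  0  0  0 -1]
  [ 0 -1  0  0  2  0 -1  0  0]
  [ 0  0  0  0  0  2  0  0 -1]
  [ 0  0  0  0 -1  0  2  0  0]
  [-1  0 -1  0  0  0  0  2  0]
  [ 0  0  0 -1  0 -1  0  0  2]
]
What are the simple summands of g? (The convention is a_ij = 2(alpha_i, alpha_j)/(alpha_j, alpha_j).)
A6 ⊕ C3

The diagram associated to this matrix has two connected components: the simple roots {alpha_1, alpha_3, alpha_4, alpha_6, alpha_8, alpha_9} form a chain of 6 nodes with single edges (A_6), and {alpha_2, alpha_5, alpha_7} form a chain of 3 nodes with a double edge at one end; the terminal node there is the unique long simple root (C_3). A semisimple Lie algebra decomposes uniquely as the direct sum of simple ideals, one per connected component of its Dynkin diagram, so g ≅ A_6 ⊕ C_3 (dimension 48 + 21 = 69).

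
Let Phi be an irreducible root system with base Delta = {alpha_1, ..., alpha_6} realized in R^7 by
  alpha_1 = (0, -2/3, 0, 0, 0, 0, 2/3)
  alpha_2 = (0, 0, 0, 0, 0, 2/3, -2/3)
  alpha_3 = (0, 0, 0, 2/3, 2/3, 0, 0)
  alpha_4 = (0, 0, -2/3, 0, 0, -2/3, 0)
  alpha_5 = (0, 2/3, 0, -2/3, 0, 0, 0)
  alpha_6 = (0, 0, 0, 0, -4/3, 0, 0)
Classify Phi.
C_6

Compute the Cartan integers a_ij = 2(alpha_i, alpha_j)/(alpha_j, alpha_j); the resulting 6x6 Cartan matrix is
[[2, -1, 0, 0, -1, 0], [-1, 2, 0, -1, 0, 0], [0, 0, 2, 0, -1, -1], [0, -1, 0, 2, 0, 0], [-1, 0, -1, 0, 2, 0], [0, 0, -2, 0, 0, 2]].
The roots have two lengths (squared-length ratio 2:1); the short ones are alpha_{1,2,3,4,5}. The associated Dynkin diagram is a chain of 6 nodes with a double edge at one end; the terminal node there is the unique long simple root (C_6), so the type is C_6 (the algebra sp(12)).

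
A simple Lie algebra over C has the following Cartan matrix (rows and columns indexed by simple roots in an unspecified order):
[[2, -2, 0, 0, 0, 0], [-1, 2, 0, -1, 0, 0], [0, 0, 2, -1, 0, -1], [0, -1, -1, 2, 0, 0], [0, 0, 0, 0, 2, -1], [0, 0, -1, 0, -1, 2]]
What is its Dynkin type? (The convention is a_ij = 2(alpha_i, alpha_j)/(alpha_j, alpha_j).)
The matrix has rank 6 with 2's on the diagonal. Reading the off-diagonal entries as Dynkin edges (a single edge where a_ij = a_ji = -1; a double or triple edge where a_ij * a_ji = 2 or 3), the diagram is a chain of 6 nodes with a double edge at one end; the terminal node there is the unique long simple root (C_6). One simple-root ordering that puts it in standard form is (alpha_5, alpha_6, alpha_3, alpha_4, alpha_2, alpha_1). So the algebra is type C_6, i.e. sp(12).

C_6 (sp(12))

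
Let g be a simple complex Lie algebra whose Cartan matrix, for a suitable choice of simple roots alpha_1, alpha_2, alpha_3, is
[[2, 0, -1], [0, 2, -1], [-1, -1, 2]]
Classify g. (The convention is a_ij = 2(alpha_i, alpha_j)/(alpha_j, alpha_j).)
A_3 (sl(4))

The matrix has rank 3 with 2's on the diagonal. Reading the off-diagonal entries as Dynkin edges (a single edge where a_ij = a_ji = -1; a double or triple edge where a_ij * a_ji = 2 or 3), the diagram is a chain of 3 nodes with single edges (A_3). One simple-root ordering that puts it in standard form is (alpha_2, alpha_3, alpha_1). So the algebra is type A_3, i.e. sl(4).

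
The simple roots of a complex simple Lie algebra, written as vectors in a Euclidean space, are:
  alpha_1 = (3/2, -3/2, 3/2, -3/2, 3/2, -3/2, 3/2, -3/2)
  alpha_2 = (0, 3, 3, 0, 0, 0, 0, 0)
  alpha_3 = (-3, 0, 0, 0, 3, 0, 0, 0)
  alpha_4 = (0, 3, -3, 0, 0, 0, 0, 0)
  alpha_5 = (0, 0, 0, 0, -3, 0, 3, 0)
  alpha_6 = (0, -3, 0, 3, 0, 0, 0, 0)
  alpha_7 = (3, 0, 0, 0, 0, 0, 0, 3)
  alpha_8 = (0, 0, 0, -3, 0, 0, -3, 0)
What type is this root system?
Compute the Cartan integers a_ij = 2(alpha_i, alpha_j)/(alpha_j, alpha_j); the resulting 8x8 Cartan matrix is
[[2, 0, 0, -1, 0, 0, 0, 0], [0, 2, 0, 0, 0, -1, 0, 0], [0, 0, 2, 0, -1, 0, -1, 0], [-1, 0, 0, 2, 0, -1, 0, 0], [0, 0, -1, 0, 2, 0, 0, -1], [0, -1, 0, -1, 0, 2, 0, -1], [0, 0, -1, 0, 0, 0, 2, 0], [0, 0, 0, 0, -1, -1, 0, 2]].
All simple roots have the same length, so the diagram is simply laced. The associated Dynkin diagram is a chain of 7 nodes with one extra node attached to the third node from one end (E_8), so the type is E_8.

E_8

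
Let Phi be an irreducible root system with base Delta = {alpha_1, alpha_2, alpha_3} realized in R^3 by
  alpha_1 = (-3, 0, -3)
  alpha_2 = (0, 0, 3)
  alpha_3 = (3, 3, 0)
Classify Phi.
Compute the Cartan integers a_ij = 2(alpha_i, alpha_j)/(alpha_j, alpha_j); the resulting 3x3 Cartan matrix is
[[2, -2, -1], [-1, 2, 0], [-1, 0, 2]].
The roots have two lengths (squared-length ratio 2:1); the short ones are alpha_{2}. The associated Dynkin diagram is a chain of 3 nodes with a double edge at one end; the terminal node there is the unique short simple root (B_3), so the type is B_3 (the algebra so(7)).

B_3 (so(7))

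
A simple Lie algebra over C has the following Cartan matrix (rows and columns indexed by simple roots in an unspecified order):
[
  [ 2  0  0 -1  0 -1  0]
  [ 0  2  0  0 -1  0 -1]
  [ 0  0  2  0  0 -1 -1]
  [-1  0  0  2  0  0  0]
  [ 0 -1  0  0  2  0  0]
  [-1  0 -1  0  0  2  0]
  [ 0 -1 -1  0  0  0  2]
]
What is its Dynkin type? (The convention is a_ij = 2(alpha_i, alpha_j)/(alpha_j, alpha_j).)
The matrix has rank 7 with 2's on the diagonal. Reading the off-diagonal entries as Dynkin edges (a single edge where a_ij = a_ji = -1; a double or triple edge where a_ij * a_ji = 2 or 3), the diagram is a chain of 7 nodes with single edges (A_7). One simple-root ordering that puts it in standard form is (alpha_4, alpha_1, alpha_6, alpha_3, alpha_7, alpha_2, alpha_5). So the algebra is type A_7, i.e. sl(8).

A_7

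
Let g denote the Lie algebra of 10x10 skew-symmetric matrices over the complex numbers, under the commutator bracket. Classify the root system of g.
D5

This is so(10) with 10 even, which has dimension 10(10-1)/2 = 45 and rank 10/2 = 5. In the classification of classical Lie algebras, the orthogonal algebra so(2n) in an even number of variables has type D_n; here n = 5, so the Dynkin diagram is a chain of 3 nodes with a fork of two nodes at one end (D_5). Hence the type is D_5.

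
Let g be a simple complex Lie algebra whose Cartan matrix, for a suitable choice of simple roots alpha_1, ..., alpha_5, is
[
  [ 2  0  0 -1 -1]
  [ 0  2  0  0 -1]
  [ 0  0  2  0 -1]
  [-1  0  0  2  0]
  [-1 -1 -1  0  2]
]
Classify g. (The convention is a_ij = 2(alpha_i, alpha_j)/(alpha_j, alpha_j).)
D5

The matrix has rank 5 with 2's on the diagonal. Reading the off-diagonal entries as Dynkin edges (a single edge where a_ij = a_ji = -1; a double or triple edge where a_ij * a_ji = 2 or 3), the diagram is a chain of 3 nodes with a fork of two nodes at one end (D_5). One simple-root ordering that puts it in standard form is (alpha_4, alpha_1, alpha_5, alpha_3, alpha_2). So the algebra is type D_5, i.e. so(10).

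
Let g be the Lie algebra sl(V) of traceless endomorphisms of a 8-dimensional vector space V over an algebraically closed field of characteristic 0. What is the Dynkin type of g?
A7

This is sl(8), which has dimension 8^2 - 1 = 63 and rank 8 - 1 = 7 (a Cartan subalgebra is the diagonal traceless matrices). In the classification of classical Lie algebras, the special linear algebra sl(n+1) has type A_n; here n = 7, so the Dynkin diagram is a chain of 7 nodes with single edges (A_7). Hence the type is A_7.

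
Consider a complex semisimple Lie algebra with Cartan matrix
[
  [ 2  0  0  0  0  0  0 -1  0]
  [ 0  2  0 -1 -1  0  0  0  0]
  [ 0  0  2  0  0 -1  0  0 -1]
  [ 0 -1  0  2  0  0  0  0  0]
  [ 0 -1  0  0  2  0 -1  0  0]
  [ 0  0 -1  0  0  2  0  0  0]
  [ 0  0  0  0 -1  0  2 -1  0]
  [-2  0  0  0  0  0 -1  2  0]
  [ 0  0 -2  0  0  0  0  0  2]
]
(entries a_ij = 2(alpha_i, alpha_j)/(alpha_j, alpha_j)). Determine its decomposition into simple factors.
B_6 + C_3

The diagram associated to this matrix has two connected components: the simple roots {alpha_1, alpha_2, alpha_4, alpha_5, alpha_7, alpha_8} form a chain of 6 nodes with a double edge at one end; the terminal node there is the unique short simple root (B_6), and {alpha_3, alpha_6, alpha_9} form a chain of 3 nodes with a double edge at one end; the terminal node there is the unique long simple root (C_3). A semisimple Lie algebra decomposes uniquely as the direct sum of simple ideals, one per connected component of its Dynkin diagram, so g ≅ B_6 ⊕ C_3 (dimension 78 + 21 = 99).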